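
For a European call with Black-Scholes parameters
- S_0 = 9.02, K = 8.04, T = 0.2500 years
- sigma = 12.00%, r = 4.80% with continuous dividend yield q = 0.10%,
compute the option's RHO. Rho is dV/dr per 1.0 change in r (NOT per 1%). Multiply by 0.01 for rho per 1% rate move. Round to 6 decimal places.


Answer: Rho = 1.949011

Derivation:
d1 = 2.1427541814; d2 = 2.0827541814
phi(d1) = 0.0401699420; exp(-qT) = 0.9997500312; exp(-rT) = 0.9880717129
N(d2) = 0.9813631820
Rho = K*T*exp(-rT)*N(d2) = 8.0400 * 0.2500 * 0.9880717129 * 0.9813631820 = 1.949011


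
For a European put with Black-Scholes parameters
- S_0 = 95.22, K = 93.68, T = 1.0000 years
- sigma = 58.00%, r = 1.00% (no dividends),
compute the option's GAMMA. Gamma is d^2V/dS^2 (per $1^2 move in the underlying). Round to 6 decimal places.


Answer: Gamma = 0.006829

Derivation:
d1 = 0.3353539388; d2 = -0.2446460612
phi(d1) = 0.3771283625; exp(-qT) = 1.0000000000; exp(-rT) = 0.9900498337
Gamma = exp(-qT) * phi(d1) / (S * sigma * sqrt(T)) = 1.0000000000 * 0.3771283625 / (95.2200 * 0.5800 * 1.0000000000) = 0.006829


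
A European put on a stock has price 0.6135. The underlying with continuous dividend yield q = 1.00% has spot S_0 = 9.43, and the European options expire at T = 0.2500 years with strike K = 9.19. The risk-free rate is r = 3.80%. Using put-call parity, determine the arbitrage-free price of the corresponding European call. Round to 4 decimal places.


Put-call parity: C - P = S_0 * exp(-qT) - K * exp(-rT).
S_0 * exp(-qT) = 9.4300 * 0.99750312 = 9.40645444
K * exp(-rT) = 9.1900 * 0.99054498 = 9.10310839
C = P + S*exp(-qT) - K*exp(-rT)
C = 0.6135 + 9.40645444 - 9.10310839 = 0.9168

Answer: Call price = 0.9168


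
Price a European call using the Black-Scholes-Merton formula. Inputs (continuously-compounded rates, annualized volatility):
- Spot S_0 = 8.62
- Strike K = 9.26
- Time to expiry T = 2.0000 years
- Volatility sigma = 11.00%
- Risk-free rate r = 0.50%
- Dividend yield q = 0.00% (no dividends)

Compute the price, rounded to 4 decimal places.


Answer: Price = 0.3201

Derivation:
d1 = (ln(S/K) + (r - q + 0.5*sigma^2) * T) / (sigma * sqrt(T)) = -0.31831996
d2 = d1 - sigma * sqrt(T) = -0.47388345
exp(-rT) = 0.99004983; exp(-qT) = 1.00000000
C = S_0 * exp(-qT) * N(d1) - K * exp(-rT) * N(d2)
N(d1) = 0.37512112; N(d2) = 0.31779151
C = 8.6200 * 1.00000000 * 0.37512112 - 9.2600 * 0.99004983 * 0.31779151 = 0.3201


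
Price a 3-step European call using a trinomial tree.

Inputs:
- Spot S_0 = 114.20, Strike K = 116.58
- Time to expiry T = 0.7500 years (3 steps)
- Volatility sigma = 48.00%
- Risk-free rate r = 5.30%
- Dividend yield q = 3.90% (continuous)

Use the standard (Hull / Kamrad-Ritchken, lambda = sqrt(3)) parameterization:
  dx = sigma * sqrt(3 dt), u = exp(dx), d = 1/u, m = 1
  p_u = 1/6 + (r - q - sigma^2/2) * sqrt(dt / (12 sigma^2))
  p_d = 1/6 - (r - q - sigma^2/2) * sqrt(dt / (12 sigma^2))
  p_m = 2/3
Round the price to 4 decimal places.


Answer: Price = V(0,0) = 16.3349

Derivation:
dt = T/N = 0.250000; dx = sigma*sqrt(3*dt) = 0.415692
u = exp(dx) = 1.515419; d = 1/u = 0.659883
p_u = 0.136235, p_m = 0.666667, p_d = 0.197098
Discount per step: exp(-r*dt) = 0.986837
Stock lattice S(k, j) with j the centered position index:
  k=0: S(0,+0) = 114.2000
  k=1: S(1,-1) = 75.3587; S(1,+0) = 114.2000; S(1,+1) = 173.0609
  k=2: S(2,-2) = 49.7279; S(2,-1) = 75.3587; S(2,+0) = 114.2000; S(2,+1) = 173.0609; S(2,+2) = 262.2598
  k=3: S(3,-3) = 32.8146; S(3,-2) = 49.7279; S(3,-1) = 75.3587; S(3,+0) = 114.2000; S(3,+1) = 173.0609; S(3,+2) = 262.2598; S(3,+3) = 397.4336
Terminal payoffs V(N, j) = max(S_T - K, 0):
  V(3,-3) = 0.000000; V(3,-2) = 0.000000; V(3,-1) = 0.000000; V(3,+0) = 0.000000; V(3,+1) = 56.480889; V(3,+2) = 145.679818; V(3,+3) = 280.853601
Backward induction: V(k, j) = exp(-r*dt) * [p_u * V(k+1, j+1) + p_m * V(k+1, j) + p_d * V(k+1, j-1)]
  V(2,-2) = exp(-r*dt) * [p_u*0.000000 + p_m*0.000000 + p_d*0.000000] = 0.000000
  V(2,-1) = exp(-r*dt) * [p_u*0.000000 + p_m*0.000000 + p_d*0.000000] = 0.000000
  V(2,+0) = exp(-r*dt) * [p_u*56.480889 + p_m*0.000000 + p_d*0.000000] = 7.593420
  V(2,+1) = exp(-r*dt) * [p_u*145.679818 + p_m*56.480889 + p_d*0.000000] = 56.743829
  V(2,+2) = exp(-r*dt) * [p_u*280.853601 + p_m*145.679818 + p_d*56.480889] = 144.585859
  V(1,-1) = exp(-r*dt) * [p_u*7.593420 + p_m*0.000000 + p_d*0.000000] = 1.020877
  V(1,+0) = exp(-r*dt) * [p_u*56.743829 + p_m*7.593420 + p_d*0.000000] = 12.624417
  V(1,+1) = exp(-r*dt) * [p_u*144.585859 + p_m*56.743829 + p_d*7.593420] = 58.246688
  V(0,+0) = exp(-r*dt) * [p_u*58.246688 + p_m*12.624417 + p_d*1.020877] = 16.334880


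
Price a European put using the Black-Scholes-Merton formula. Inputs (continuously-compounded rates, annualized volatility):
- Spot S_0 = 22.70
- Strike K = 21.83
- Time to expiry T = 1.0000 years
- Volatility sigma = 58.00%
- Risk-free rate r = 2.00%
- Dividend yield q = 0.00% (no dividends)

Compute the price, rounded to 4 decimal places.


Answer: Price = 4.4054

Derivation:
d1 = (ln(S/K) + (r - q + 0.5*sigma^2) * T) / (sigma * sqrt(T)) = 0.39186164
d2 = d1 - sigma * sqrt(T) = -0.18813836
exp(-rT) = 0.98019867; exp(-qT) = 1.00000000
P = K * exp(-rT) * N(-d2) - S_0 * exp(-qT) * N(-d1)
N(-d1) = 0.34758022; N(-d2) = 0.57461590
P = 21.8300 * 0.98019867 * 0.57461590 - 22.7000 * 1.00000000 * 0.34758022 = 4.4054


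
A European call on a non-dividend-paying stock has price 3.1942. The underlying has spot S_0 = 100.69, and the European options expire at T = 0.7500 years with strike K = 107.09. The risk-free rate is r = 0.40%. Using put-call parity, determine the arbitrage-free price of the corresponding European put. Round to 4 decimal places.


Answer: Put price = 9.2734

Derivation:
Put-call parity: C - P = S_0 * exp(-qT) - K * exp(-rT).
S_0 * exp(-qT) = 100.6900 * 1.00000000 = 100.69000000
K * exp(-rT) = 107.0900 * 0.99700450 = 106.76921142
P = C - S*exp(-qT) + K*exp(-rT)
P = 3.1942 - 100.69000000 + 106.76921142 = 9.2734


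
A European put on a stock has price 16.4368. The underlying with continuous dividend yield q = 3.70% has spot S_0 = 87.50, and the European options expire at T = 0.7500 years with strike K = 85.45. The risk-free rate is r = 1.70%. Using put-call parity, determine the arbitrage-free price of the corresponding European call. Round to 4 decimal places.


Put-call parity: C - P = S_0 * exp(-qT) - K * exp(-rT).
S_0 * exp(-qT) = 87.5000 * 0.97263149 = 85.10525575
K * exp(-rT) = 85.4500 * 0.98733094 = 84.36742856
C = P + S*exp(-qT) - K*exp(-rT)
C = 16.4368 + 85.10525575 - 84.36742856 = 17.1746

Answer: Call price = 17.1746


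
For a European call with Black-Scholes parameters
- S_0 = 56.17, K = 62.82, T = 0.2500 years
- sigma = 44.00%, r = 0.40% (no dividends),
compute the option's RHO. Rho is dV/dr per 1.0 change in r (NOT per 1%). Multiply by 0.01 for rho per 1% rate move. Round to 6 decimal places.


d1 = -0.3940485798; d2 = -0.6140485798
phi(d1) = 0.3691413393; exp(-qT) = 1.0000000000; exp(-rT) = 0.9990004998
N(d2) = 0.2695916128
Rho = K*T*exp(-rT)*N(d2) = 62.8200 * 0.2500 * 0.9990004998 * 0.2695916128 = 4.229704

Answer: Rho = 4.229704


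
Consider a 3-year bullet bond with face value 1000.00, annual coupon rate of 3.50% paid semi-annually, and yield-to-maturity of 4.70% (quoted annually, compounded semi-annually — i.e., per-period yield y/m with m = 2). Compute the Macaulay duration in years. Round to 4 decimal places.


Answer: Macaulay duration = 2.8713 years

Derivation:
Coupon per period c = face * coupon_rate / m = 17.500000
Periods per year m = 2; per-period yield y/m = 0.023500
Number of cashflows N = 6
Cashflows (t years, CF_t, discount factor 1/(1+y/m)^(m*t), PV):
  t = 0.5000: CF_t = 17.500000, DF = 0.977040, PV = 17.098192
  t = 1.0000: CF_t = 17.500000, DF = 0.954606, PV = 16.705611
  t = 1.5000: CF_t = 17.500000, DF = 0.932688, PV = 16.322043
  t = 2.0000: CF_t = 17.500000, DF = 0.911273, PV = 15.947282
  t = 2.5000: CF_t = 17.500000, DF = 0.890350, PV = 15.581125
  t = 3.0000: CF_t = 1017.500000, DF = 0.869907, PV = 885.130561
Price P = sum_t PV_t = 966.784813
Macaulay numerator sum_t t * PV_t:
  t * PV_t at t = 0.5000: 8.549096
  t * PV_t at t = 1.0000: 16.705611
  t * PV_t at t = 1.5000: 24.483064
  t * PV_t at t = 2.0000: 31.894563
  t * PV_t at t = 2.5000: 38.952813
  t * PV_t at t = 3.0000: 2655.391683
Macaulay duration D = (sum_t t * PV_t) / P = 2775.976829 / 966.784813 = 2.871349


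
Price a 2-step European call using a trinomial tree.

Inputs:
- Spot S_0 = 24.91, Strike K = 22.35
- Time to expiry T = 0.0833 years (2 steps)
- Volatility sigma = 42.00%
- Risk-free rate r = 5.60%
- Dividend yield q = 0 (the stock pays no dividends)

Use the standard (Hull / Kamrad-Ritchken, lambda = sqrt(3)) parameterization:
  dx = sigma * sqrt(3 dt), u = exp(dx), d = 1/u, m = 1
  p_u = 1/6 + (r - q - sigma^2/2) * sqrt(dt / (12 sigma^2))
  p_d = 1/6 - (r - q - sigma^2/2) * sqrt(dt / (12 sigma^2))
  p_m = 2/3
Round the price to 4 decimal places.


dt = T/N = 0.041650; dx = sigma*sqrt(3*dt) = 0.148463
u = exp(dx) = 1.160050; d = 1/u = 0.862032
p_u = 0.162150, p_m = 0.666667, p_d = 0.171183
Discount per step: exp(-r*dt) = 0.997670
Stock lattice S(k, j) with j the centered position index:
  k=0: S(0,+0) = 24.9100
  k=1: S(1,-1) = 21.4732; S(1,+0) = 24.9100; S(1,+1) = 28.8968
  k=2: S(2,-2) = 18.5106; S(2,-1) = 21.4732; S(2,+0) = 24.9100; S(2,+1) = 28.8968; S(2,+2) = 33.5218
Terminal payoffs V(N, j) = max(S_T - K, 0):
  V(2,-2) = 0.000000; V(2,-1) = 0.000000; V(2,+0) = 2.560000; V(2,+1) = 6.546834; V(2,+2) = 11.171760
Backward induction: V(k, j) = exp(-r*dt) * [p_u * V(k+1, j+1) + p_m * V(k+1, j) + p_d * V(k+1, j-1)]
  V(1,-1) = exp(-r*dt) * [p_u*2.560000 + p_m*0.000000 + p_d*0.000000] = 0.414137
  V(1,+0) = exp(-r*dt) * [p_u*6.546834 + p_m*2.560000 + p_d*0.000000] = 2.761786
  V(1,+1) = exp(-r*dt) * [p_u*11.171760 + p_m*6.546834 + p_d*2.560000] = 6.598877
  V(0,+0) = exp(-r*dt) * [p_u*6.598877 + p_m*2.761786 + p_d*0.414137] = 2.975144

Answer: Price = V(0,0) = 2.9751


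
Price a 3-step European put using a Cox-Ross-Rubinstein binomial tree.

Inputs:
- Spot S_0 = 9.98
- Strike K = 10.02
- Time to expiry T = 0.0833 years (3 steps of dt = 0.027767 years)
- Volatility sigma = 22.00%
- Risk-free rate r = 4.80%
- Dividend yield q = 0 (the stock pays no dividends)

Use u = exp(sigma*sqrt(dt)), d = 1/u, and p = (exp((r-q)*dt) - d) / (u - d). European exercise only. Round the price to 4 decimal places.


Answer: Price = V(0,0) = 0.2736

Derivation:
dt = T/N = 0.027767
u = exp(sigma*sqrt(dt)) = 1.037340; d = 1/u = 0.964004
p = (exp((r-q)*dt) - d) / (u - d) = 0.509022
Discount per step: exp(-r*dt) = 0.998668
Stock lattice S(k, i) with i counting down-moves:
  k=0: S(0,0) = 9.9800
  k=1: S(1,0) = 10.3526; S(1,1) = 9.6208
  k=2: S(2,0) = 10.7392; S(2,1) = 9.9800; S(2,2) = 9.2745
  k=3: S(3,0) = 11.1402; S(3,1) = 10.3526; S(3,2) = 9.6208; S(3,3) = 8.9406
Terminal payoffs V(N, i) = max(K - S_T, 0):
  V(3,0) = 0.000000; V(3,1) = 0.000000; V(3,2) = 0.399235; V(3,3) = 1.079379
Backward induction: V(k, i) = exp(-r*dt) * [p * V(k+1, i) + (1-p) * V(k+1, i+1)].
  V(2,0) = exp(-r*dt) * [p*0.000000 + (1-p)*0.000000] = 0.000000
  V(2,1) = exp(-r*dt) * [p*0.000000 + (1-p)*0.399235] = 0.195754
  V(2,2) = exp(-r*dt) * [p*0.399235 + (1-p)*1.079379] = 0.732194
  V(1,0) = exp(-r*dt) * [p*0.000000 + (1-p)*0.195754] = 0.095983
  V(1,1) = exp(-r*dt) * [p*0.195754 + (1-p)*0.732194] = 0.458523
  V(0,0) = exp(-r*dt) * [p*0.095983 + (1-p)*0.458523] = 0.273617


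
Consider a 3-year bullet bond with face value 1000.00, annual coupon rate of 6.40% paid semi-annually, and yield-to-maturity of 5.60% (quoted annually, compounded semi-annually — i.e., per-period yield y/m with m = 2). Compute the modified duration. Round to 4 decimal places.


Answer: Modified duration = 2.7039

Derivation:
Coupon per period c = face * coupon_rate / m = 32.000000
Periods per year m = 2; per-period yield y/m = 0.028000
Number of cashflows N = 6
Cashflows (t years, CF_t, discount factor 1/(1+y/m)^(m*t), PV):
  t = 0.5000: CF_t = 32.000000, DF = 0.972763, PV = 31.128405
  t = 1.0000: CF_t = 32.000000, DF = 0.946267, PV = 30.280549
  t = 1.5000: CF_t = 32.000000, DF = 0.920493, PV = 29.455787
  t = 2.0000: CF_t = 32.000000, DF = 0.895422, PV = 28.653490
  t = 2.5000: CF_t = 32.000000, DF = 0.871033, PV = 27.873044
  t = 3.0000: CF_t = 1032.000000, DF = 0.847308, PV = 874.421866
Price P = sum_t PV_t = 1021.813141
First compute Macaulay numerator sum_t t * PV_t:
  t * PV_t at t = 0.5000: 15.564202
  t * PV_t at t = 1.0000: 30.280549
  t * PV_t at t = 1.5000: 44.183681
  t * PV_t at t = 2.0000: 57.306979
  t * PV_t at t = 2.5000: 69.682611
  t * PV_t at t = 3.0000: 2623.265599
Macaulay duration D = 2840.283621 / 1021.813141 = 2.779651
Modified duration = D / (1 + y/m) = 2.779651 / (1 + 0.028000) = 2.703940


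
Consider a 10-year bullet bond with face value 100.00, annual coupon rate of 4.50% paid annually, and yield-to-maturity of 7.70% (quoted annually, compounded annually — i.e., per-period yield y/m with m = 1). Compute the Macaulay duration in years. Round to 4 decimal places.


Coupon per period c = face * coupon_rate / m = 4.500000
Periods per year m = 1; per-period yield y/m = 0.077000
Number of cashflows N = 10
Cashflows (t years, CF_t, discount factor 1/(1+y/m)^(m*t), PV):
  t = 1.0000: CF_t = 4.500000, DF = 0.928505, PV = 4.178273
  t = 2.0000: CF_t = 4.500000, DF = 0.862122, PV = 3.879548
  t = 3.0000: CF_t = 4.500000, DF = 0.800484, PV = 3.602180
  t = 4.0000: CF_t = 4.500000, DF = 0.743254, PV = 3.344642
  t = 5.0000: CF_t = 4.500000, DF = 0.690115, PV = 3.105518
  t = 6.0000: CF_t = 4.500000, DF = 0.640775, PV = 2.883489
  t = 7.0000: CF_t = 4.500000, DF = 0.594963, PV = 2.677334
  t = 8.0000: CF_t = 4.500000, DF = 0.552426, PV = 2.485919
  t = 9.0000: CF_t = 4.500000, DF = 0.512931, PV = 2.308188
  t = 10.0000: CF_t = 104.500000, DF = 0.476259, PV = 49.769039
Price P = sum_t PV_t = 78.234130
Macaulay numerator sum_t t * PV_t:
  t * PV_t at t = 1.0000: 4.178273
  t * PV_t at t = 2.0000: 7.759096
  t * PV_t at t = 3.0000: 10.806540
  t * PV_t at t = 4.0000: 13.378570
  t * PV_t at t = 5.0000: 15.527588
  t * PV_t at t = 6.0000: 17.300934
  t * PV_t at t = 7.0000: 18.741340
  t * PV_t at t = 8.0000: 19.887348
  t * PV_t at t = 9.0000: 20.773692
  t * PV_t at t = 10.0000: 497.690393
Macaulay duration D = (sum_t t * PV_t) / P = 626.043773 / 78.234130 = 8.002182

Answer: Macaulay duration = 8.0022 years


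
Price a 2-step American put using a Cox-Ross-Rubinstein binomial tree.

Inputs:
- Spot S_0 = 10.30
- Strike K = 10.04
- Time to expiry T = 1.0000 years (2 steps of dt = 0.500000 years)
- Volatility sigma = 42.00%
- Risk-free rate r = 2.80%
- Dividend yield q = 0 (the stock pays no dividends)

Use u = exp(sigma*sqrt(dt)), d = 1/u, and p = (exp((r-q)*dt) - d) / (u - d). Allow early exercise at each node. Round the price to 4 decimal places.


Answer: Price = V(0,0) = 1.2951

Derivation:
dt = T/N = 0.500000
u = exp(sigma*sqrt(dt)) = 1.345795; d = 1/u = 0.743055
p = (exp((r-q)*dt) - d) / (u - d) = 0.449685
Discount per step: exp(-r*dt) = 0.986098
Stock lattice S(k, i) with i counting down-moves:
  k=0: S(0,0) = 10.3000
  k=1: S(1,0) = 13.8617; S(1,1) = 7.6535
  k=2: S(2,0) = 18.6550; S(2,1) = 10.3000; S(2,2) = 5.6870
Terminal payoffs V(N, i) = max(K - S_T, 0):
  V(2,0) = 0.000000; V(2,1) = 0.000000; V(2,2) = 4.353049
Backward induction: V(k, i) = exp(-r*dt) * [p * V(k+1, i) + (1-p) * V(k+1, i+1)]; then take max(V_cont, immediate exercise) for American.
  V(1,0) = exp(-r*dt) * [p*0.000000 + (1-p)*0.000000] = 0.000000; exercise = 0.000000; V(1,0) = max -> 0.000000
  V(1,1) = exp(-r*dt) * [p*0.000000 + (1-p)*4.353049] = 2.362243; exercise = 2.386531; V(1,1) = max -> 2.386531
  V(0,0) = exp(-r*dt) * [p*0.000000 + (1-p)*2.386531] = 1.295084; exercise = 0.000000; V(0,0) = max -> 1.295084


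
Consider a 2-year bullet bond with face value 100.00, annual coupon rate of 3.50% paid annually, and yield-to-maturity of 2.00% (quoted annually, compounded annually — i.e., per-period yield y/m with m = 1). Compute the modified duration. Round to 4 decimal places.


Coupon per period c = face * coupon_rate / m = 3.500000
Periods per year m = 1; per-period yield y/m = 0.020000
Number of cashflows N = 2
Cashflows (t years, CF_t, discount factor 1/(1+y/m)^(m*t), PV):
  t = 1.0000: CF_t = 3.500000, DF = 0.980392, PV = 3.431373
  t = 2.0000: CF_t = 103.500000, DF = 0.961169, PV = 99.480969
Price P = sum_t PV_t = 102.912341
First compute Macaulay numerator sum_t t * PV_t:
  t * PV_t at t = 1.0000: 3.431373
  t * PV_t at t = 2.0000: 198.961938
Macaulay duration D = 202.393310 / 102.912341 = 1.966657
Modified duration = D / (1 + y/m) = 1.966657 / (1 + 0.020000) = 1.928095

Answer: Modified duration = 1.9281


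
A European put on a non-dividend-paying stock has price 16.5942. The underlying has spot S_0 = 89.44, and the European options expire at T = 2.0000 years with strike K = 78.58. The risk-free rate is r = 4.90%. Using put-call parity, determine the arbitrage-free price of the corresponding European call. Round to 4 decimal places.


Put-call parity: C - P = S_0 * exp(-qT) - K * exp(-rT).
S_0 * exp(-qT) = 89.4400 * 1.00000000 = 89.44000000
K * exp(-rT) = 78.5800 * 0.90664890 = 71.24447086
C = P + S*exp(-qT) - K*exp(-rT)
C = 16.5942 + 89.44000000 - 71.24447086 = 34.7897

Answer: Call price = 34.7897


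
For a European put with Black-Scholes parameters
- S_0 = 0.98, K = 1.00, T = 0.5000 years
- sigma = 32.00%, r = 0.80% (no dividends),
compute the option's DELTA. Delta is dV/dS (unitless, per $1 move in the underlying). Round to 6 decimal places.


Answer: Delta = -0.483436

Derivation:
d1 = 0.0415305586; d2 = -0.1847436114
phi(d1) = 0.3985983834; exp(-qT) = 1.0000000000; exp(-rT) = 0.9960079893
N(-d1) = 0.4834364658
Delta = -exp(-qT) * N(-d1) = -1.0000000000 * 0.4834364658 = -0.483436


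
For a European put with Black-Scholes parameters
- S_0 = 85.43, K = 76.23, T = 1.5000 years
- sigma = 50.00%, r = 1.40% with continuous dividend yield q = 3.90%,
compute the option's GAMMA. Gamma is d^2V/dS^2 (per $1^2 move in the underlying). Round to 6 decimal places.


Answer: Gamma = 0.006554

Derivation:
d1 = 0.4310158749; d2 = -0.1813565608
phi(d1) = 0.3635545678; exp(-qT) = 0.9431782404; exp(-rT) = 0.9792189646
Gamma = exp(-qT) * phi(d1) / (S * sigma * sqrt(T)) = 0.9431782404 * 0.3635545678 / (85.4300 * 0.5000 * 1.2247448714) = 0.006554


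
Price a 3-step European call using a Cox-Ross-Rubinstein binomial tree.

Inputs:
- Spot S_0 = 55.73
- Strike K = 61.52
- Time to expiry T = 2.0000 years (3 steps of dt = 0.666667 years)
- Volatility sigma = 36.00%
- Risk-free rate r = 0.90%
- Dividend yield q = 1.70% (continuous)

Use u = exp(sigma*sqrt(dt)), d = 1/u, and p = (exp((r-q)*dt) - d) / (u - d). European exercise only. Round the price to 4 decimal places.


dt = T/N = 0.666667
u = exp(sigma*sqrt(dt)) = 1.341702; d = 1/u = 0.745322
p = (exp((r-q)*dt) - d) / (u - d) = 0.418121
Discount per step: exp(-r*dt) = 0.994018
Stock lattice S(k, i) with i counting down-moves:
  k=0: S(0,0) = 55.7300
  k=1: S(1,0) = 74.7730; S(1,1) = 41.5368
  k=2: S(2,0) = 100.3231; S(2,1) = 55.7300; S(2,2) = 30.9583
  k=3: S(3,0) = 134.6037; S(3,1) = 74.7730; S(3,2) = 41.5368; S(3,3) = 23.0739
Terminal payoffs V(N, i) = max(S_T - K, 0):
  V(3,0) = 73.083700; V(3,1) = 13.253038; V(3,2) = 0.000000; V(3,3) = 0.000000
Backward induction: V(k, i) = exp(-r*dt) * [p * V(k+1, i) + (1-p) * V(k+1, i+1)].
  V(2,0) = exp(-r*dt) * [p*73.083700 + (1-p)*13.253038] = 38.040555
  V(2,1) = exp(-r*dt) * [p*13.253038 + (1-p)*0.000000] = 5.508223
  V(2,2) = exp(-r*dt) * [p*0.000000 + (1-p)*0.000000] = 0.000000
  V(1,0) = exp(-r*dt) * [p*38.040555 + (1-p)*5.508223] = 18.996347
  V(1,1) = exp(-r*dt) * [p*5.508223 + (1-p)*0.000000] = 2.289325
  V(0,0) = exp(-r*dt) * [p*18.996347 + (1-p)*2.289325] = 9.219396

Answer: Price = V(0,0) = 9.2194


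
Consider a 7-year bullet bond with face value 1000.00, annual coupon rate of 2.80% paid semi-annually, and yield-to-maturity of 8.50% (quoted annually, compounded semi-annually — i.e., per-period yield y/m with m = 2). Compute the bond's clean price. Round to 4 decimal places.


Coupon per period c = face * coupon_rate / m = 14.000000
Periods per year m = 2; per-period yield y/m = 0.042500
Number of cashflows N = 14
Cashflows (t years, CF_t, discount factor 1/(1+y/m)^(m*t), PV):
  t = 0.5000: CF_t = 14.000000, DF = 0.959233, PV = 13.429257
  t = 1.0000: CF_t = 14.000000, DF = 0.920127, PV = 12.881781
  t = 1.5000: CF_t = 14.000000, DF = 0.882616, PV = 12.356624
  t = 2.0000: CF_t = 14.000000, DF = 0.846634, PV = 11.852877
  t = 2.5000: CF_t = 14.000000, DF = 0.812119, PV = 11.369666
  t = 3.0000: CF_t = 14.000000, DF = 0.779011, PV = 10.906155
  t = 3.5000: CF_t = 14.000000, DF = 0.747253, PV = 10.461539
  t = 4.0000: CF_t = 14.000000, DF = 0.716789, PV = 10.035050
  t = 4.5000: CF_t = 14.000000, DF = 0.687568, PV = 9.625947
  t = 5.0000: CF_t = 14.000000, DF = 0.659537, PV = 9.233522
  t = 5.5000: CF_t = 14.000000, DF = 0.632650, PV = 8.857096
  t = 6.0000: CF_t = 14.000000, DF = 0.606858, PV = 8.496015
  t = 6.5000: CF_t = 14.000000, DF = 0.582118, PV = 8.149655
  t = 7.0000: CF_t = 1014.000000, DF = 0.558387, PV = 566.204171
Price P = sum_t PV_t = 703.859354

Answer: Price = 703.8594


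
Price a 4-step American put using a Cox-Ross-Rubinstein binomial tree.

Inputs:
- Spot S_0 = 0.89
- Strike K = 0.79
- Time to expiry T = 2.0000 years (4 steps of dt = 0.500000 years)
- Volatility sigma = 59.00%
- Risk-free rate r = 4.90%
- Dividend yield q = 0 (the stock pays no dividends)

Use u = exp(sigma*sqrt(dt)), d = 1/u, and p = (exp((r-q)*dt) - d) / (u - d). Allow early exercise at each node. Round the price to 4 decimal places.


dt = T/N = 0.500000
u = exp(sigma*sqrt(dt)) = 1.517695; d = 1/u = 0.658894
p = (exp((r-q)*dt) - d) / (u - d) = 0.426069
Discount per step: exp(-r*dt) = 0.975798
Stock lattice S(k, i) with i counting down-moves:
  k=0: S(0,0) = 0.8900
  k=1: S(1,0) = 1.3507; S(1,1) = 0.5864
  k=2: S(2,0) = 2.0500; S(2,1) = 0.8900; S(2,2) = 0.3864
  k=3: S(3,0) = 3.1113; S(3,1) = 1.3507; S(3,2) = 0.5864; S(3,3) = 0.2546
  k=4: S(4,0) = 4.7220; S(4,1) = 2.0500; S(4,2) = 0.8900; S(4,3) = 0.3864; S(4,4) = 0.1677
Terminal payoffs V(N, i) = max(K - S_T, 0):
  V(4,0) = 0.000000; V(4,1) = 0.000000; V(4,2) = 0.000000; V(4,3) = 0.403615; V(4,4) = 0.622254
Backward induction: V(k, i) = exp(-r*dt) * [p * V(k+1, i) + (1-p) * V(k+1, i+1)]; then take max(V_cont, immediate exercise) for American.
  V(3,0) = exp(-r*dt) * [p*0.000000 + (1-p)*0.000000] = 0.000000; exercise = 0.000000; V(3,0) = max -> 0.000000
  V(3,1) = exp(-r*dt) * [p*0.000000 + (1-p)*0.000000] = 0.000000; exercise = 0.000000; V(3,1) = max -> 0.000000
  V(3,2) = exp(-r*dt) * [p*0.000000 + (1-p)*0.403615] = 0.226040; exercise = 0.203585; V(3,2) = max -> 0.226040
  V(3,3) = exp(-r*dt) * [p*0.403615 + (1-p)*0.622254] = 0.516293; exercise = 0.535413; V(3,3) = max -> 0.535413
  V(2,0) = exp(-r*dt) * [p*0.000000 + (1-p)*0.000000] = 0.000000; exercise = 0.000000; V(2,0) = max -> 0.000000
  V(2,1) = exp(-r*dt) * [p*0.000000 + (1-p)*0.226040] = 0.126592; exercise = 0.000000; V(2,1) = max -> 0.126592
  V(2,2) = exp(-r*dt) * [p*0.226040 + (1-p)*0.535413] = 0.393831; exercise = 0.403615; V(2,2) = max -> 0.403615
  V(1,0) = exp(-r*dt) * [p*0.000000 + (1-p)*0.126592] = 0.070897; exercise = 0.000000; V(1,0) = max -> 0.070897
  V(1,1) = exp(-r*dt) * [p*0.126592 + (1-p)*0.403615] = 0.278672; exercise = 0.203585; V(1,1) = max -> 0.278672
  V(0,0) = exp(-r*dt) * [p*0.070897 + (1-p)*0.278672] = 0.185543; exercise = 0.000000; V(0,0) = max -> 0.185543

Answer: Price = V(0,0) = 0.1855


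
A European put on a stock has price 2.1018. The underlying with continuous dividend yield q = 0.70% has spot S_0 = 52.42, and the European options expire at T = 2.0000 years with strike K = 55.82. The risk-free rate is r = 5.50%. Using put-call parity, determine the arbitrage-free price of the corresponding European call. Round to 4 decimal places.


Put-call parity: C - P = S_0 * exp(-qT) - K * exp(-rT).
S_0 * exp(-qT) = 52.4200 * 0.98609754 = 51.69123327
K * exp(-rT) = 55.8200 * 0.89583414 = 50.00546143
C = P + S*exp(-qT) - K*exp(-rT)
C = 2.1018 + 51.69123327 - 50.00546143 = 3.7876

Answer: Call price = 3.7876


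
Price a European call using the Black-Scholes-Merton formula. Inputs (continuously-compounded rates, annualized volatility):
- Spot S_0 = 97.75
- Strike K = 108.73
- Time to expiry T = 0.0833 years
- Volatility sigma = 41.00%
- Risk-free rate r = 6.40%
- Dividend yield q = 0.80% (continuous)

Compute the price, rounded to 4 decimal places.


Answer: Price = 1.3118

Derivation:
d1 = (ln(S/K) + (r - q + 0.5*sigma^2) * T) / (sigma * sqrt(T)) = -0.80102994
d2 = d1 - sigma * sqrt(T) = -0.91936307
exp(-rT) = 0.99468299; exp(-qT) = 0.99933382
C = S_0 * exp(-qT) * N(d1) - K * exp(-rT) * N(d2)
N(d1) = 0.21155716; N(d2) = 0.17895285
C = 97.7500 * 0.99933382 * 0.21155716 - 108.7300 * 0.99468299 * 0.17895285 = 1.3118


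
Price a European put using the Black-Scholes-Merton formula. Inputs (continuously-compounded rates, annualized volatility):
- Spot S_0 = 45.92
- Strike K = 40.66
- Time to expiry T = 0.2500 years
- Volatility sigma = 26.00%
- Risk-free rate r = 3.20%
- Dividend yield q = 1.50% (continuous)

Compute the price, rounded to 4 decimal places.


d1 = (ln(S/K) + (r - q + 0.5*sigma^2) * T) / (sigma * sqrt(T)) = 1.03350726
d2 = d1 - sigma * sqrt(T) = 0.90350726
exp(-rT) = 0.99203191; exp(-qT) = 0.99625702
P = K * exp(-rT) * N(-d2) - S_0 * exp(-qT) * N(-d1)
N(-d1) = 0.15068329; N(-d2) = 0.18312837
P = 40.6600 * 0.99203191 * 0.18312837 - 45.9200 * 0.99625702 * 0.15068329 = 0.4932

Answer: Price = 0.4932


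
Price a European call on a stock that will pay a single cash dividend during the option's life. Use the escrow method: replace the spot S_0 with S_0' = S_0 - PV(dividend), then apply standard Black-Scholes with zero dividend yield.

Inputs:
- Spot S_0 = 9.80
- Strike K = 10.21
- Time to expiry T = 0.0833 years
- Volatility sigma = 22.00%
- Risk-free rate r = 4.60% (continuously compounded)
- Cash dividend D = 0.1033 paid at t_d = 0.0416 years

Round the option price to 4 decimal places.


PV(D) = D * exp(-r * t_d) = 0.1033 * 0.99808823 = 0.10310251
S_0' = S_0 - PV(D) = 9.8000 - 0.10310251 = 9.69689749
d1 = (ln(S_0'/K) + (r + sigma^2/2)*T) / (sigma*sqrt(T)) = -0.71995259
d2 = d1 - sigma*sqrt(T) = -0.78344841
exp(-rT) = 0.99617553
N(d1) = 0.23577709; N(d2) = 0.21668192
C = S_0' * N(d1) - K * exp(-rT) * N(d2) = 9.69689749 * 0.23577709 - 10.2100 * 0.99617553 * 0.21668192 = 0.0824

Answer: Price = 0.0824


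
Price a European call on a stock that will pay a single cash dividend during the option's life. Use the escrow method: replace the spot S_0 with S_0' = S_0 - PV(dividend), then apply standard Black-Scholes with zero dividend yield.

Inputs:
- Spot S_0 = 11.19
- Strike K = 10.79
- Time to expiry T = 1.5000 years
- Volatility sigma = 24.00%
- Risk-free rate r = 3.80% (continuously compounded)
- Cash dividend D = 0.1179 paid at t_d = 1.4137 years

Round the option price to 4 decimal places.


PV(D) = D * exp(-r * t_d) = 0.1179 * 0.94769686 = 0.11173346
S_0' = S_0 - PV(D) = 11.1900 - 0.11173346 = 11.07826654
d1 = (ln(S_0'/K) + (r + sigma^2/2)*T) / (sigma*sqrt(T)) = 0.43058437
d2 = d1 - sigma*sqrt(T) = 0.13664560
exp(-rT) = 0.94459407
N(d1) = 0.66661470; N(d2) = 0.55434454
C = S_0' * N(d1) - K * exp(-rT) * N(d2) = 11.07826654 * 0.66661470 - 10.7900 * 0.94459407 * 0.55434454 = 1.7350

Answer: Price = 1.7350


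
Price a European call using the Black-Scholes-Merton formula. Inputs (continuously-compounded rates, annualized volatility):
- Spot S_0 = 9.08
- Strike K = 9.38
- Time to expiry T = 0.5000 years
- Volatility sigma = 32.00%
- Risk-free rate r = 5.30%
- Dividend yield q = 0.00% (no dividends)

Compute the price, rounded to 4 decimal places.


Answer: Price = 0.7933

Derivation:
d1 = (ln(S/K) + (r - q + 0.5*sigma^2) * T) / (sigma * sqrt(T)) = 0.08659596
d2 = d1 - sigma * sqrt(T) = -0.13967821
exp(-rT) = 0.97384804; exp(-qT) = 1.00000000
C = S_0 * exp(-qT) * N(d1) - K * exp(-rT) * N(d2)
N(d1) = 0.53450366; N(d2) = 0.44445712
C = 9.0800 * 1.00000000 * 0.53450366 - 9.3800 * 0.97384804 * 0.44445712 = 0.7933


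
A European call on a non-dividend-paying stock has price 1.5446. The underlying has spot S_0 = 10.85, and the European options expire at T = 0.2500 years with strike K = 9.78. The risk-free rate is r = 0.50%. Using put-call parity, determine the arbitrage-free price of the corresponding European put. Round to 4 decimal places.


Answer: Put price = 0.4624

Derivation:
Put-call parity: C - P = S_0 * exp(-qT) - K * exp(-rT).
S_0 * exp(-qT) = 10.8500 * 1.00000000 = 10.85000000
K * exp(-rT) = 9.7800 * 0.99875078 = 9.76778264
P = C - S*exp(-qT) + K*exp(-rT)
P = 1.5446 - 10.85000000 + 9.76778264 = 0.4624


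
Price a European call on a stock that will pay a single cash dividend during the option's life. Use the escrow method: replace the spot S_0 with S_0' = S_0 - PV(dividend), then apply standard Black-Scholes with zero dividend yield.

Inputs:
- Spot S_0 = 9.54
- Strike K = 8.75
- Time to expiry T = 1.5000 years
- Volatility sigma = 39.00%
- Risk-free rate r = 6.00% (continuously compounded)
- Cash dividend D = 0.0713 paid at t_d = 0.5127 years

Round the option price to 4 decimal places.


Answer: Price = 2.4857

Derivation:
PV(D) = D * exp(-r * t_d) = 0.0713 * 0.96970634 = 0.06914006
S_0' = S_0 - PV(D) = 9.5400 - 0.06914006 = 9.47085994
d1 = (ln(S_0'/K) + (r + sigma^2/2)*T) / (sigma*sqrt(T)) = 0.59298799
d2 = d1 - sigma*sqrt(T) = 0.11533749
exp(-rT) = 0.91393119
N(d1) = 0.72340540; N(d2) = 0.54591119
C = S_0' * N(d1) - K * exp(-rT) * N(d2) = 9.47085994 * 0.72340540 - 8.7500 * 0.91393119 * 0.54591119 = 2.4857


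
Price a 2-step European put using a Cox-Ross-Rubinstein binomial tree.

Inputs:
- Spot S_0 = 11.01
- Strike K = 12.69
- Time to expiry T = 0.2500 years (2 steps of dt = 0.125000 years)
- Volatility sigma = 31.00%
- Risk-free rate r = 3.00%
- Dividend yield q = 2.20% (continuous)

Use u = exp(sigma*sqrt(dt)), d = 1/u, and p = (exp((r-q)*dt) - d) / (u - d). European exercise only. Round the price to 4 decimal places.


Answer: Price = V(0,0) = 1.8757

Derivation:
dt = T/N = 0.125000
u = exp(sigma*sqrt(dt)) = 1.115833; d = 1/u = 0.896191
p = (exp((r-q)*dt) - d) / (u - d) = 0.477182
Discount per step: exp(-r*dt) = 0.996257
Stock lattice S(k, i) with i counting down-moves:
  k=0: S(0,0) = 11.0100
  k=1: S(1,0) = 12.2853; S(1,1) = 9.8671
  k=2: S(2,0) = 13.7084; S(2,1) = 11.0100; S(2,2) = 8.8428
Terminal payoffs V(N, i) = max(K - S_T, 0):
  V(2,0) = 0.000000; V(2,1) = 1.680000; V(2,2) = 3.847224
Backward induction: V(k, i) = exp(-r*dt) * [p * V(k+1, i) + (1-p) * V(k+1, i+1)].
  V(1,0) = exp(-r*dt) * [p*0.000000 + (1-p)*1.680000] = 0.875046
  V(1,1) = exp(-r*dt) * [p*1.680000 + (1-p)*3.847224] = 2.802534
  V(0,0) = exp(-r*dt) * [p*0.875046 + (1-p)*2.802534] = 1.875724


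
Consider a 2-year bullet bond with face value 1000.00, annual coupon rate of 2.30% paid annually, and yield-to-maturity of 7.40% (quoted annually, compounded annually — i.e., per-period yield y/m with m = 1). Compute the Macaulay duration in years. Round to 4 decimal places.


Coupon per period c = face * coupon_rate / m = 23.000000
Periods per year m = 1; per-period yield y/m = 0.074000
Number of cashflows N = 2
Cashflows (t years, CF_t, discount factor 1/(1+y/m)^(m*t), PV):
  t = 1.0000: CF_t = 23.000000, DF = 0.931099, PV = 21.415270
  t = 2.0000: CF_t = 1023.000000, DF = 0.866945, PV = 886.884513
Price P = sum_t PV_t = 908.299783
Macaulay numerator sum_t t * PV_t:
  t * PV_t at t = 1.0000: 21.415270
  t * PV_t at t = 2.0000: 1773.769025
Macaulay duration D = (sum_t t * PV_t) / P = 1795.184295 / 908.299783 = 1.976423

Answer: Macaulay duration = 1.9764 years


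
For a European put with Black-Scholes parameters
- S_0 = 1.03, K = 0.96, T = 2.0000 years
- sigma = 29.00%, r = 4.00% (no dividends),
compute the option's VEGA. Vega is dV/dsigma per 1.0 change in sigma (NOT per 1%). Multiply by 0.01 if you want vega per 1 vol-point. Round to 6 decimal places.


d1 = 0.5717343498; d2 = 0.1616124167
phi(d1) = 0.3387887180; exp(-qT) = 1.0000000000; exp(-rT) = 0.9231163464
Vega = S * exp(-qT) * phi(d1) * sqrt(T) = 1.0300 * 1.0000000000 * 0.3387887180 * 1.4142135624 = 0.493493

Answer: Vega = 0.493493


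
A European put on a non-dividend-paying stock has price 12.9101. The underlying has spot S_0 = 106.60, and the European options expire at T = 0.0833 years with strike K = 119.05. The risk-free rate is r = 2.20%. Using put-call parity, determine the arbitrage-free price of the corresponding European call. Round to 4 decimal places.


Answer: Call price = 0.6781

Derivation:
Put-call parity: C - P = S_0 * exp(-qT) - K * exp(-rT).
S_0 * exp(-qT) = 106.6000 * 1.00000000 = 106.60000000
K * exp(-rT) = 119.0500 * 0.99816908 = 118.83202876
C = P + S*exp(-qT) - K*exp(-rT)
C = 12.9101 + 106.60000000 - 118.83202876 = 0.6781


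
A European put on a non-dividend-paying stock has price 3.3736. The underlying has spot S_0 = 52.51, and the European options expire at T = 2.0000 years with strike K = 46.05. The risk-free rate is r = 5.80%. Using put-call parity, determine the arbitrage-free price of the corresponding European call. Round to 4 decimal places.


Answer: Call price = 14.8772

Derivation:
Put-call parity: C - P = S_0 * exp(-qT) - K * exp(-rT).
S_0 * exp(-qT) = 52.5100 * 1.00000000 = 52.51000000
K * exp(-rT) = 46.0500 * 0.89047522 = 41.00638403
C = P + S*exp(-qT) - K*exp(-rT)
C = 3.3736 + 52.51000000 - 41.00638403 = 14.8772


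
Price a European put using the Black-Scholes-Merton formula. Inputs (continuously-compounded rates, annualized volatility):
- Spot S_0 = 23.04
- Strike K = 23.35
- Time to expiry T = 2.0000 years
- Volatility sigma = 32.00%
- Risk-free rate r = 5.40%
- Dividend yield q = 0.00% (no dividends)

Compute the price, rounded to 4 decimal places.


d1 = (ln(S/K) + (r - q + 0.5*sigma^2) * T) / (sigma * sqrt(T)) = 0.43538962
d2 = d1 - sigma * sqrt(T) = -0.01715872
exp(-rT) = 0.89762760; exp(-qT) = 1.00000000
P = K * exp(-rT) * N(-d2) - S_0 * exp(-qT) * N(-d1)
N(-d1) = 0.33163982; N(-d2) = 0.50684500
P = 23.3500 * 0.89762760 * 0.50684500 - 23.0400 * 1.00000000 * 0.33163982 = 2.9823

Answer: Price = 2.9823


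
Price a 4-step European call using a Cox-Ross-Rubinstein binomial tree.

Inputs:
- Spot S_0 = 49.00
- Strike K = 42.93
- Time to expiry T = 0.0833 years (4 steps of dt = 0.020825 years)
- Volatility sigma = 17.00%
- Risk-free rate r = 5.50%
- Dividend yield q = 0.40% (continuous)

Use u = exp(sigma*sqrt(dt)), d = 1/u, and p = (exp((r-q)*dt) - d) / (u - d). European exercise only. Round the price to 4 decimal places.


Answer: Price = V(0,0) = 6.2499

Derivation:
dt = T/N = 0.020825
u = exp(sigma*sqrt(dt)) = 1.024836; d = 1/u = 0.975766
p = (exp((r-q)*dt) - d) / (u - d) = 0.515523
Discount per step: exp(-r*dt) = 0.998855
Stock lattice S(k, i) with i counting down-moves:
  k=0: S(0,0) = 49.0000
  k=1: S(1,0) = 50.2170; S(1,1) = 47.8125
  k=2: S(2,0) = 51.4641; S(2,1) = 49.0000; S(2,2) = 46.6538
  k=3: S(3,0) = 52.7423; S(3,1) = 50.2170; S(3,2) = 47.8125; S(3,3) = 45.5232
  k=4: S(4,0) = 54.0522; S(4,1) = 51.4641; S(4,2) = 49.0000; S(4,3) = 46.6538; S(4,4) = 44.4200
Terminal payoffs V(N, i) = max(S_T - K, 0):
  V(4,0) = 11.122198; V(4,1) = 8.534140; V(4,2) = 6.070000; V(4,3) = 3.723845; V(4,4) = 1.490025
Backward induction: V(k, i) = exp(-r*dt) * [p * V(k+1, i) + (1-p) * V(k+1, i+1)].
  V(3,0) = exp(-r*dt) * [p*11.122198 + (1-p)*8.534140] = 9.857047
  V(3,1) = exp(-r*dt) * [p*8.534140 + (1-p)*6.070000] = 7.331918
  V(3,2) = exp(-r*dt) * [p*6.070000 + (1-p)*3.723845] = 4.927694
  V(3,3) = exp(-r*dt) * [p*3.723845 + (1-p)*1.490025] = 2.638586
  V(2,0) = exp(-r*dt) * [p*9.857047 + (1-p)*7.331918] = 8.623796
  V(2,1) = exp(-r*dt) * [p*7.331918 + (1-p)*4.927694] = 6.160067
  V(2,2) = exp(-r*dt) * [p*4.927694 + (1-p)*2.638586] = 3.814302
  V(1,0) = exp(-r*dt) * [p*8.623796 + (1-p)*6.160067] = 7.421670
  V(1,1) = exp(-r*dt) * [p*6.160067 + (1-p)*3.814302] = 5.017847
  V(0,0) = exp(-r*dt) * [p*7.421670 + (1-p)*5.017847] = 6.249910


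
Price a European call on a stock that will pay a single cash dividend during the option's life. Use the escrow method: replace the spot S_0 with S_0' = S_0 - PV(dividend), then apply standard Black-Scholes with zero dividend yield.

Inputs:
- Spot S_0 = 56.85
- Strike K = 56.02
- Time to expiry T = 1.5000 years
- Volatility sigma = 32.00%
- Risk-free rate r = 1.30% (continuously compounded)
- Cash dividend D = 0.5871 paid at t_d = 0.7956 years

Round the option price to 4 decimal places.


Answer: Price = 9.3197

Derivation:
PV(D) = D * exp(-r * t_d) = 0.5871 * 0.98971050 = 0.58105904
S_0' = S_0 - PV(D) = 56.8500 - 0.58105904 = 56.26894096
d1 = (ln(S_0'/K) + (r + sigma^2/2)*T) / (sigma*sqrt(T)) = 0.25702787
d2 = d1 - sigma*sqrt(T) = -0.13489048
exp(-rT) = 0.98068890
N(d1) = 0.60142137; N(d2) = 0.44634923
C = S_0' * N(d1) - K * exp(-rT) * N(d2) = 56.26894096 * 0.60142137 - 56.0200 * 0.98068890 * 0.44634923 = 9.3197


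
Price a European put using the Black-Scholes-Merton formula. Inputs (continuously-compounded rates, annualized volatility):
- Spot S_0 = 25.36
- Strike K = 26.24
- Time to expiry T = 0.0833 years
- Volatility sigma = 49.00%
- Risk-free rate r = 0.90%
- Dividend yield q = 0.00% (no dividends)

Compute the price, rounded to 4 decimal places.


Answer: Price = 1.9242

Derivation:
d1 = (ln(S/K) + (r - q + 0.5*sigma^2) * T) / (sigma * sqrt(T)) = -0.16519271
d2 = d1 - sigma * sqrt(T) = -0.30661523
exp(-rT) = 0.99925058; exp(-qT) = 1.00000000
P = K * exp(-rT) * N(-d2) - S_0 * exp(-qT) * N(-d1)
N(-d1) = 0.56560385; N(-d2) = 0.62043187
P = 26.2400 * 0.99925058 * 0.62043187 - 25.3600 * 1.00000000 * 0.56560385 = 1.9242


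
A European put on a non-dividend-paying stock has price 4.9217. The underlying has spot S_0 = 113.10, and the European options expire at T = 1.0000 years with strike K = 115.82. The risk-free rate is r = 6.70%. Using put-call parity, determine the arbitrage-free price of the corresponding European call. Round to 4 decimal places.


Put-call parity: C - P = S_0 * exp(-qT) - K * exp(-rT).
S_0 * exp(-qT) = 113.1000 * 1.00000000 = 113.10000000
K * exp(-rT) = 115.8200 * 0.93519520 = 108.31430822
C = P + S*exp(-qT) - K*exp(-rT)
C = 4.9217 + 113.10000000 - 108.31430822 = 9.7074

Answer: Call price = 9.7074


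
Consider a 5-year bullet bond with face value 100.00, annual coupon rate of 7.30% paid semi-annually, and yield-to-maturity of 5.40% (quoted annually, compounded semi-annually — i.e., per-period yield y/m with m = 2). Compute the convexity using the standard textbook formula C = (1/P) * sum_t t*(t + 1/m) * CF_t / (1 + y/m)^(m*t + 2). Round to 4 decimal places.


Coupon per period c = face * coupon_rate / m = 3.650000
Periods per year m = 2; per-period yield y/m = 0.027000
Number of cashflows N = 10
Cashflows (t years, CF_t, discount factor 1/(1+y/m)^(m*t), PV):
  t = 0.5000: CF_t = 3.650000, DF = 0.973710, PV = 3.554041
  t = 1.0000: CF_t = 3.650000, DF = 0.948111, PV = 3.460605
  t = 1.5000: CF_t = 3.650000, DF = 0.923185, PV = 3.369625
  t = 2.0000: CF_t = 3.650000, DF = 0.898914, PV = 3.281037
  t = 2.5000: CF_t = 3.650000, DF = 0.875282, PV = 3.194778
  t = 3.0000: CF_t = 3.650000, DF = 0.852270, PV = 3.110786
  t = 3.5000: CF_t = 3.650000, DF = 0.829864, PV = 3.029003
  t = 4.0000: CF_t = 3.650000, DF = 0.808047, PV = 2.949370
  t = 4.5000: CF_t = 3.650000, DF = 0.786803, PV = 2.871831
  t = 5.0000: CF_t = 103.650000, DF = 0.766118, PV = 79.408112
Price P = sum_t PV_t = 108.229188
Convexity numerator sum_t t*(t + 1/m) * CF_t / (1+y/m)^(m*t + 2):
  t = 0.5000: term = 1.684812
  t = 1.0000: term = 4.921555
  t = 1.5000: term = 9.584333
  t = 2.0000: term = 15.553932
  t = 2.5000: term = 22.717525
  t = 3.0000: term = 30.968389
  t = 3.5000: term = 40.205633
  t = 4.0000: term = 50.333941
  t = 4.5000: term = 61.263316
  t = 5.0000: term = 2070.411528
Convexity = (1/P) * sum = 2307.644966 / 108.229188 = 21.321836

Answer: Convexity = 21.3218


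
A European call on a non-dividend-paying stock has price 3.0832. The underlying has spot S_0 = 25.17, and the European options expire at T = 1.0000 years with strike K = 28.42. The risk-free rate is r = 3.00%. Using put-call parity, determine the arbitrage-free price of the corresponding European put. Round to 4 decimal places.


Answer: Put price = 5.4933

Derivation:
Put-call parity: C - P = S_0 * exp(-qT) - K * exp(-rT).
S_0 * exp(-qT) = 25.1700 * 1.00000000 = 25.17000000
K * exp(-rT) = 28.4200 * 0.97044553 = 27.58006206
P = C - S*exp(-qT) + K*exp(-rT)
P = 3.0832 - 25.17000000 + 27.58006206 = 5.4933
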